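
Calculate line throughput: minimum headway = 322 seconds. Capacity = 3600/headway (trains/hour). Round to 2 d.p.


Capacity = 3600 / headway
Capacity = 3600 / 322
Capacity = 11.18 trains/hour

11.18


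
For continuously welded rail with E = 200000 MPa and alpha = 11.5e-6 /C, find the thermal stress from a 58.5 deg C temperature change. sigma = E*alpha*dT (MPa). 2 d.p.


sigma = E * alpha * dT
sigma = 200000 * 11.5e-6 * 58.5
sigma = 2.3 * 58.5
sigma = 134.55 MPa

134.55


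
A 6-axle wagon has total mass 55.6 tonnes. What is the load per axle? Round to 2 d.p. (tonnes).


Load per axle = total weight / number of axles
Load = 55.6 / 6
Load = 9.27 tonnes

9.27


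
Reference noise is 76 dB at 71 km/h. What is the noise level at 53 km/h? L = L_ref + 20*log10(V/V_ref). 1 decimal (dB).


V/V_ref = 53 / 71 = 0.746479
log10(0.746479) = -0.126982
20 * -0.126982 = -2.5396
L = 76 + -2.5396 = 73.5 dB

73.5


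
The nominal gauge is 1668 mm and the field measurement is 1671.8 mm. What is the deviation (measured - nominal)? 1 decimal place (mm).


Deviation = measured - nominal
Deviation = 1671.8 - 1668
Deviation = 3.8 mm

3.8


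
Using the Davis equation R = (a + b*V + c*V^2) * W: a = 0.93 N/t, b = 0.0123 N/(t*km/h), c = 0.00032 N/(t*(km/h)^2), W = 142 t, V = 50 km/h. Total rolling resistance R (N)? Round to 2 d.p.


b*V = 0.0123 * 50 = 0.615
c*V^2 = 0.00032 * 2500 = 0.8
R_per_t = 0.93 + 0.615 + 0.8 = 2.345 N/t
R_total = 2.345 * 142 = 332.99 N

332.99


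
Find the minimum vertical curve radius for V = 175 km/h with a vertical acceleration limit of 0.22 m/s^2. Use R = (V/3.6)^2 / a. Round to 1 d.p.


Convert speed: V = 175 / 3.6 = 48.6111 m/s
V^2 = 2363.0401 m^2/s^2
R_v = 2363.0401 / 0.22
R_v = 10741.1 m

10741.1


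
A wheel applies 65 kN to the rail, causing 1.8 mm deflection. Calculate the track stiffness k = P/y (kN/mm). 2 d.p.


Track stiffness k = P / y
k = 65 / 1.8
k = 36.11 kN/mm

36.11


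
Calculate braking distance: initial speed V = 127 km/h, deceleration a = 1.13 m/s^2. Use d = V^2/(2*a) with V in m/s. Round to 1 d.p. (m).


Convert speed: V = 127 / 3.6 = 35.2778 m/s
V^2 = 1244.5216
d = 1244.5216 / (2 * 1.13)
d = 1244.5216 / 2.26
d = 550.7 m

550.7


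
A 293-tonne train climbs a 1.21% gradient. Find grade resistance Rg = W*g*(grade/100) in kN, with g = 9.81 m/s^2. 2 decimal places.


Rg = W * 9.81 * grade / 100
Rg = 293 * 9.81 * 1.21 / 100
Rg = 2874.33 * 0.0121
Rg = 34.78 kN

34.78


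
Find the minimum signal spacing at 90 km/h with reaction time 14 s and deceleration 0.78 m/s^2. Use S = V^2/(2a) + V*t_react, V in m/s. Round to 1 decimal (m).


V = 90 / 3.6 = 25.0 m/s
Braking distance = 25.0^2 / (2*0.78) = 400.641 m
Sighting distance = 25.0 * 14 = 350.0 m
S = 400.641 + 350.0 = 750.6 m

750.6


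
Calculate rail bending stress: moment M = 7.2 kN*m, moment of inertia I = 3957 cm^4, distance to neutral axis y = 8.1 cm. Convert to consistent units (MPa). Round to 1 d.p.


Convert units:
M = 7.2 kN*m = 7200000 N*mm
y = 8.1 cm = 81 mm
I = 3957 cm^4 = 39570000 mm^4
sigma = 7200000 * 81 / 39570000
sigma = 14.7 MPa

14.7


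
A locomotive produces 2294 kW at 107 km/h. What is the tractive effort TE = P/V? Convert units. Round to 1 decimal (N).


Convert: P = 2294 kW = 2294000 W
V = 107 / 3.6 = 29.7222 m/s
TE = 2294000 / 29.7222
TE = 77181.3 N

77181.3


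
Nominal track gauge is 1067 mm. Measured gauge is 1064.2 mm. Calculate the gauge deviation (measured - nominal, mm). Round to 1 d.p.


Deviation = measured - nominal
Deviation = 1064.2 - 1067
Deviation = -2.8 mm

-2.8


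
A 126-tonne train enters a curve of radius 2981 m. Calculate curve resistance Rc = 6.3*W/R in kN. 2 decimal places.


Rc = 6.3 * W / R
Rc = 6.3 * 126 / 2981
Rc = 793.8 / 2981
Rc = 0.27 kN

0.27


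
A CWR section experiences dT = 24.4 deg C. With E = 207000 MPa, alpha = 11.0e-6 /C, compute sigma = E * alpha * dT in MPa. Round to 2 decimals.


sigma = E * alpha * dT
sigma = 207000 * 11.0e-6 * 24.4
sigma = 2.277 * 24.4
sigma = 55.56 MPa

55.56


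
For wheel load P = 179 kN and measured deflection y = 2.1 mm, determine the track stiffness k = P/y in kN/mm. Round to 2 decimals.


Track stiffness k = P / y
k = 179 / 2.1
k = 85.24 kN/mm

85.24


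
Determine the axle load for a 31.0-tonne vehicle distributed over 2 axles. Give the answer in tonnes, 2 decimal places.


Load per axle = total weight / number of axles
Load = 31.0 / 2
Load = 15.50 tonnes

15.50


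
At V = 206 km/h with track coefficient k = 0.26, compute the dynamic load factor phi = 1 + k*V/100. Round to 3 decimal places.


phi = 1 + k * V / 100
phi = 1 + 0.26 * 206 / 100
phi = 1 + 0.5356
phi = 1.536

1.536


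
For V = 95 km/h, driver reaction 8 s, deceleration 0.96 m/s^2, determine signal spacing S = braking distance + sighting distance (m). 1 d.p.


V = 95 / 3.6 = 26.3889 m/s
Braking distance = 26.3889^2 / (2*0.96) = 362.6945 m
Sighting distance = 26.3889 * 8 = 211.1111 m
S = 362.6945 + 211.1111 = 573.8 m

573.8


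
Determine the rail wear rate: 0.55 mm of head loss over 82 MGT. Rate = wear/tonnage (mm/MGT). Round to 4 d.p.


Wear rate = total wear / cumulative tonnage
Rate = 0.55 / 82
Rate = 0.0067 mm/MGT

0.0067


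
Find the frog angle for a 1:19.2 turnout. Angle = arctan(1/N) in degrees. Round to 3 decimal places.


1/N = 1/19.2 = 0.052083
angle = arctan(0.052083) = 0.052036 rad
angle = 0.052036 * 180/pi = 2.981 degrees

2.981


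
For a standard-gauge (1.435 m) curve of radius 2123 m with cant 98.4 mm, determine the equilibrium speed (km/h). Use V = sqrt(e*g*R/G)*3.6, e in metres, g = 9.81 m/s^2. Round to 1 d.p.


Convert cant: e = 98.4 mm = 0.0984 m
V_ms = sqrt(0.0984 * 9.81 * 2123 / 1.435)
V_ms = sqrt(1428.111771) = 37.7904 m/s
V = 37.7904 * 3.6 = 136.0 km/h

136.0


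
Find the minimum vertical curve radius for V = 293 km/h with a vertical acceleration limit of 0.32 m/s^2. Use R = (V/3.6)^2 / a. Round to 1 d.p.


Convert speed: V = 293 / 3.6 = 81.3889 m/s
V^2 = 6624.1512 m^2/s^2
R_v = 6624.1512 / 0.32
R_v = 20700.5 m

20700.5


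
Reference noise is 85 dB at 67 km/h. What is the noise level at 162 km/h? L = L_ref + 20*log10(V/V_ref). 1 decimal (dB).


V/V_ref = 162 / 67 = 2.41791
log10(2.41791) = 0.38344
20 * 0.38344 = 7.6688
L = 85 + 7.6688 = 92.7 dB

92.7


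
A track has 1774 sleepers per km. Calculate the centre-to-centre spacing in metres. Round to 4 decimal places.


Spacing = 1000 m / number of sleepers
Spacing = 1000 / 1774
Spacing = 0.5637 m

0.5637


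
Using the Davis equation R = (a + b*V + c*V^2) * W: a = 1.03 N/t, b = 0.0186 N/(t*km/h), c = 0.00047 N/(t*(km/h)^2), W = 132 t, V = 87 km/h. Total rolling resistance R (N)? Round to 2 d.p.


b*V = 0.0186 * 87 = 1.6182
c*V^2 = 0.00047 * 7569 = 3.55743
R_per_t = 1.03 + 1.6182 + 3.55743 = 6.20563 N/t
R_total = 6.20563 * 132 = 819.14 N

819.14


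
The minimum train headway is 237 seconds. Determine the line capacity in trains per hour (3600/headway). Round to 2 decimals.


Capacity = 3600 / headway
Capacity = 3600 / 237
Capacity = 15.19 trains/hour

15.19


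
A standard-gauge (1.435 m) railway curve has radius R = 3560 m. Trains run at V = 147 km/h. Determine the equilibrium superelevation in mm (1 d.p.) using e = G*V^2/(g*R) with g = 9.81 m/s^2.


Convert speed: V = 147 / 3.6 = 40.8333 m/s
Apply formula: e = 1.435 * 40.8333^2 / (9.81 * 3560)
e = 1.435 * 1667.3611 / 34923.6
e = 0.068511 m = 68.5 mm

68.5


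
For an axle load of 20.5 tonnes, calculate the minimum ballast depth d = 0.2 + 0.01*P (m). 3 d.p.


d = 0.2 + 0.01 * 20.5
d = 0.2 + 0.205
d = 0.405 m

0.405


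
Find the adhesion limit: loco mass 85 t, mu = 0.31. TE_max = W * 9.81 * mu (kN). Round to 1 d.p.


TE_max = W * g * mu
TE_max = 85 * 9.81 * 0.31
TE_max = 833.85 * 0.31
TE_max = 258.5 kN

258.5


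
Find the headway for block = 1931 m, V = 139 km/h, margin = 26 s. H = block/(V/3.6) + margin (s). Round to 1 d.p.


V = 139 / 3.6 = 38.6111 m/s
Block traversal time = 1931 / 38.6111 = 50.0115 s
Headway = 50.0115 + 26
Headway = 76.0 s

76.0


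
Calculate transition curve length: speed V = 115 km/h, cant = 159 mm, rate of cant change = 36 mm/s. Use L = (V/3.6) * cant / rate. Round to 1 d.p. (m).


Convert speed: V = 115 / 3.6 = 31.9444 m/s
L = 31.9444 * 159 / 36
L = 5079.1667 / 36
L = 141.1 m

141.1


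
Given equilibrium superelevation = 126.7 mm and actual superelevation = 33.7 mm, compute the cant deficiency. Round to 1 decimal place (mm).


Cant deficiency = equilibrium cant - actual cant
CD = 126.7 - 33.7
CD = 93.0 mm

93.0


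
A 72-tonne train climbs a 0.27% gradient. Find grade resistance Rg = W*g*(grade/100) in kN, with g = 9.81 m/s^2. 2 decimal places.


Rg = W * 9.81 * grade / 100
Rg = 72 * 9.81 * 0.27 / 100
Rg = 706.32 * 0.0027
Rg = 1.91 kN

1.91


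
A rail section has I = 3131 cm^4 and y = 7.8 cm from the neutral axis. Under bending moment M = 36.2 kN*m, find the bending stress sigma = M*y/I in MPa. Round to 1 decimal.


Convert units:
M = 36.2 kN*m = 36200000 N*mm
y = 7.8 cm = 78 mm
I = 3131 cm^4 = 31310000 mm^4
sigma = 36200000 * 78 / 31310000
sigma = 90.2 MPa

90.2


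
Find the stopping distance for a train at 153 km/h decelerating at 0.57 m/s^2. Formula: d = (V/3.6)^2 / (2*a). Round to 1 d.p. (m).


Convert speed: V = 153 / 3.6 = 42.5 m/s
V^2 = 1806.25
d = 1806.25 / (2 * 0.57)
d = 1806.25 / 1.14
d = 1584.4 m

1584.4


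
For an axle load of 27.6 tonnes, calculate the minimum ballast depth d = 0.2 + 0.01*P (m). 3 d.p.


d = 0.2 + 0.01 * 27.6
d = 0.2 + 0.276
d = 0.476 m

0.476


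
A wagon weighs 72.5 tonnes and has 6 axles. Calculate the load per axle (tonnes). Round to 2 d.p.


Load per axle = total weight / number of axles
Load = 72.5 / 6
Load = 12.08 tonnes

12.08


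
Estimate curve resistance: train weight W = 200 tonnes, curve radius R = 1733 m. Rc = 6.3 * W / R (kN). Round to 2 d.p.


Rc = 6.3 * W / R
Rc = 6.3 * 200 / 1733
Rc = 1260.0 / 1733
Rc = 0.73 kN

0.73


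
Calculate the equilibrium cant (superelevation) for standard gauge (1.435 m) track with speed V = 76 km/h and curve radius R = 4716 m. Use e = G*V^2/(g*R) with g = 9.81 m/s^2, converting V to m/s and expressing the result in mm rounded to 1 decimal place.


Convert speed: V = 76 / 3.6 = 21.1111 m/s
Apply formula: e = 1.435 * 21.1111^2 / (9.81 * 4716)
e = 1.435 * 445.679 / 46263.96
e = 0.013824 m = 13.8 mm

13.8


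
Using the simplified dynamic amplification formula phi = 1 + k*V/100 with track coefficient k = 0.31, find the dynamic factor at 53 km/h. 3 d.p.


phi = 1 + k * V / 100
phi = 1 + 0.31 * 53 / 100
phi = 1 + 0.1643
phi = 1.164

1.164


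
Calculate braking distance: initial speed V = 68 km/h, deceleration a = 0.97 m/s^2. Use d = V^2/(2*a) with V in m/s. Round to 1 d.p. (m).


Convert speed: V = 68 / 3.6 = 18.8889 m/s
V^2 = 356.7901
d = 356.7901 / (2 * 0.97)
d = 356.7901 / 1.94
d = 183.9 m

183.9


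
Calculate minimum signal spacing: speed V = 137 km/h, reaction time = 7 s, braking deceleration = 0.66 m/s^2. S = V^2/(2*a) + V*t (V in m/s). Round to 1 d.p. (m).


V = 137 / 3.6 = 38.0556 m/s
Braking distance = 38.0556^2 / (2*0.66) = 1097.1404 m
Sighting distance = 38.0556 * 7 = 266.3889 m
S = 1097.1404 + 266.3889 = 1363.5 m

1363.5


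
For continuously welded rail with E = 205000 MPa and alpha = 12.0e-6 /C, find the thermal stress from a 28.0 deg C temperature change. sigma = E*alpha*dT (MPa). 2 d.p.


sigma = E * alpha * dT
sigma = 205000 * 12.0e-6 * 28.0
sigma = 2.46 * 28.0
sigma = 68.88 MPa

68.88


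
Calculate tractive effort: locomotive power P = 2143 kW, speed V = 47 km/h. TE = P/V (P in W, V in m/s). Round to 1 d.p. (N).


Convert: P = 2143 kW = 2143000 W
V = 47 / 3.6 = 13.0556 m/s
TE = 2143000 / 13.0556
TE = 164144.7 N

164144.7


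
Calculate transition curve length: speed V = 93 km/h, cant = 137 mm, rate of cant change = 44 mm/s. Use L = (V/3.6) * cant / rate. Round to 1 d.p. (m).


Convert speed: V = 93 / 3.6 = 25.8333 m/s
L = 25.8333 * 137 / 44
L = 3539.1667 / 44
L = 80.4 m

80.4


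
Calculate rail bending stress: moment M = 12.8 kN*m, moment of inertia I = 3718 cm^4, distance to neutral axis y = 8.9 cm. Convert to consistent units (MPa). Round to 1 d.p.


Convert units:
M = 12.8 kN*m = 12800000 N*mm
y = 8.9 cm = 89 mm
I = 3718 cm^4 = 37180000 mm^4
sigma = 12800000 * 89 / 37180000
sigma = 30.6 MPa

30.6


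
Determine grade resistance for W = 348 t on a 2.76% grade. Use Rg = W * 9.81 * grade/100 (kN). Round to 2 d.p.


Rg = W * 9.81 * grade / 100
Rg = 348 * 9.81 * 2.76 / 100
Rg = 3413.88 * 0.0276
Rg = 94.22 kN

94.22


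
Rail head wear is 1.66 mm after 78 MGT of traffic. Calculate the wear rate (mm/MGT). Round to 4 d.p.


Wear rate = total wear / cumulative tonnage
Rate = 1.66 / 78
Rate = 0.0213 mm/MGT

0.0213


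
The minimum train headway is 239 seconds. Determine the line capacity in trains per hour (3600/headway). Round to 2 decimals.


Capacity = 3600 / headway
Capacity = 3600 / 239
Capacity = 15.06 trains/hour

15.06


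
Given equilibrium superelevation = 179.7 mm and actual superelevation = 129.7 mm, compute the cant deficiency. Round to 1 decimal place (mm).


Cant deficiency = equilibrium cant - actual cant
CD = 179.7 - 129.7
CD = 50.0 mm

50.0


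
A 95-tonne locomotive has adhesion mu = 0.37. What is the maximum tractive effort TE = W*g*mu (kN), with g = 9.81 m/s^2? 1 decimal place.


TE_max = W * g * mu
TE_max = 95 * 9.81 * 0.37
TE_max = 931.95 * 0.37
TE_max = 344.8 kN

344.8


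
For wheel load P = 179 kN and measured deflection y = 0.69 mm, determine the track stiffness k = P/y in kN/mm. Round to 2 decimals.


Track stiffness k = P / y
k = 179 / 0.69
k = 259.42 kN/mm

259.42


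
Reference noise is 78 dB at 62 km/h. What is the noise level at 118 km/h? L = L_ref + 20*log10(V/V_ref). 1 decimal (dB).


V/V_ref = 118 / 62 = 1.903226
log10(1.903226) = 0.27949
20 * 0.27949 = 5.5898
L = 78 + 5.5898 = 83.6 dB

83.6


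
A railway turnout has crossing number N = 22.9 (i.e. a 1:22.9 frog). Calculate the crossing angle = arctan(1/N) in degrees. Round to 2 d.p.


1/N = 1/22.9 = 0.043668
angle = arctan(0.043668) = 0.04364 rad
angle = 0.04364 * 180/pi = 2.50 degrees

2.50


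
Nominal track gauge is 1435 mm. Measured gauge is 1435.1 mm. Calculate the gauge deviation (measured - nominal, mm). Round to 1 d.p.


Deviation = measured - nominal
Deviation = 1435.1 - 1435
Deviation = 0.1 mm

0.1


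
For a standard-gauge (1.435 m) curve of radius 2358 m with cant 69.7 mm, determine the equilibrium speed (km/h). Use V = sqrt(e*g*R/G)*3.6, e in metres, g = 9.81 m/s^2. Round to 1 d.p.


Convert cant: e = 69.7 mm = 0.0697 m
V_ms = sqrt(0.0697 * 9.81 * 2358 / 1.435)
V_ms = sqrt(1123.553314) = 33.5194 m/s
V = 33.5194 * 3.6 = 120.7 km/h

120.7


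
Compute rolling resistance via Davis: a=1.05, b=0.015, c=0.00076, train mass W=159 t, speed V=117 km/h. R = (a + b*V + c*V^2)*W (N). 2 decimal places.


b*V = 0.015 * 117 = 1.755
c*V^2 = 0.00076 * 13689 = 10.40364
R_per_t = 1.05 + 1.755 + 10.40364 = 13.20864 N/t
R_total = 13.20864 * 159 = 2100.17 N

2100.17


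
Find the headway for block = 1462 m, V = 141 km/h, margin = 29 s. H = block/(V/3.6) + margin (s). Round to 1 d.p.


V = 141 / 3.6 = 39.1667 m/s
Block traversal time = 1462 / 39.1667 = 37.3277 s
Headway = 37.3277 + 29
Headway = 66.3 s

66.3


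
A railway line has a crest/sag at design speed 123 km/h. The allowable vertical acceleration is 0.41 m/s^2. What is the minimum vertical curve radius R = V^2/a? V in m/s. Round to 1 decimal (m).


Convert speed: V = 123 / 3.6 = 34.1667 m/s
V^2 = 1167.3611 m^2/s^2
R_v = 1167.3611 / 0.41
R_v = 2847.2 m

2847.2


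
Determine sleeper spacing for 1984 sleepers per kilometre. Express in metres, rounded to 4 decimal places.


Spacing = 1000 m / number of sleepers
Spacing = 1000 / 1984
Spacing = 0.5040 m

0.5040


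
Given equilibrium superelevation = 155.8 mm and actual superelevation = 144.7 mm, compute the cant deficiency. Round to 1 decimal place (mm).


Cant deficiency = equilibrium cant - actual cant
CD = 155.8 - 144.7
CD = 11.1 mm

11.1


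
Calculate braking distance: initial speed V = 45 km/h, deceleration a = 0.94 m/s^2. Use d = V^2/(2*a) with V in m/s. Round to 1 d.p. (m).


Convert speed: V = 45 / 3.6 = 12.5 m/s
V^2 = 156.25
d = 156.25 / (2 * 0.94)
d = 156.25 / 1.88
d = 83.1 m

83.1


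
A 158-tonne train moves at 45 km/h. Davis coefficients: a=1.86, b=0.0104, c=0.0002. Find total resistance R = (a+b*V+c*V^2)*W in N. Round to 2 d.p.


b*V = 0.0104 * 45 = 0.468
c*V^2 = 0.0002 * 2025 = 0.405
R_per_t = 1.86 + 0.468 + 0.405 = 2.733 N/t
R_total = 2.733 * 158 = 431.81 N

431.81


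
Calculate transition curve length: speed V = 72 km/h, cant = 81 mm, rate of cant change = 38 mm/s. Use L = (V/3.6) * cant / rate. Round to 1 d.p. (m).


Convert speed: V = 72 / 3.6 = 20.0 m/s
L = 20.0 * 81 / 38
L = 1620.0 / 38
L = 42.6 m

42.6


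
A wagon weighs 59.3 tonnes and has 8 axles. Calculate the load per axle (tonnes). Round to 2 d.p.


Load per axle = total weight / number of axles
Load = 59.3 / 8
Load = 7.41 tonnes

7.41


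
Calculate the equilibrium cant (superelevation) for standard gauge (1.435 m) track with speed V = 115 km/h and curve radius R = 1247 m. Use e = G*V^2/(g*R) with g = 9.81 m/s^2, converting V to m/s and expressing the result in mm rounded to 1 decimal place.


Convert speed: V = 115 / 3.6 = 31.9444 m/s
Apply formula: e = 1.435 * 31.9444^2 / (9.81 * 1247)
e = 1.435 * 1020.4475 / 12233.07
e = 0.119704 m = 119.7 mm

119.7


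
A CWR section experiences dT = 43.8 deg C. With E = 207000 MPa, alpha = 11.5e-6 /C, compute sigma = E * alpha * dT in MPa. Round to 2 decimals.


sigma = E * alpha * dT
sigma = 207000 * 11.5e-6 * 43.8
sigma = 2.3805 * 43.8
sigma = 104.27 MPa

104.27


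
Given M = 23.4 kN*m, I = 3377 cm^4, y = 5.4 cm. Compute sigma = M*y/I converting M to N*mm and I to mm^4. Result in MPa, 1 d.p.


Convert units:
M = 23.4 kN*m = 23400000 N*mm
y = 5.4 cm = 54 mm
I = 3377 cm^4 = 33770000 mm^4
sigma = 23400000 * 54 / 33770000
sigma = 37.4 MPa

37.4


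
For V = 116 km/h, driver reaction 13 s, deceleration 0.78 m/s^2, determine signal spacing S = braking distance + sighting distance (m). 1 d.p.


V = 116 / 3.6 = 32.2222 m/s
Braking distance = 32.2222^2 / (2*0.78) = 665.5587 m
Sighting distance = 32.2222 * 13 = 418.8889 m
S = 665.5587 + 418.8889 = 1084.4 m

1084.4


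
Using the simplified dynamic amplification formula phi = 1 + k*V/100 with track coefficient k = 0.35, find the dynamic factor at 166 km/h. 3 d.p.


phi = 1 + k * V / 100
phi = 1 + 0.35 * 166 / 100
phi = 1 + 0.581
phi = 1.581

1.581


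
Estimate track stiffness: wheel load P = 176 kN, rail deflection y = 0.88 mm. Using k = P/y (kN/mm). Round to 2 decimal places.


Track stiffness k = P / y
k = 176 / 0.88
k = 200.00 kN/mm

200.00


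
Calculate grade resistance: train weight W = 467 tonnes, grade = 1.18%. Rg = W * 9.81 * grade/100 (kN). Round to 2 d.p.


Rg = W * 9.81 * grade / 100
Rg = 467 * 9.81 * 1.18 / 100
Rg = 4581.27 * 0.0118
Rg = 54.06 kN

54.06


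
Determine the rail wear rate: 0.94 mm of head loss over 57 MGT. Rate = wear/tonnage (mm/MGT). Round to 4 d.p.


Wear rate = total wear / cumulative tonnage
Rate = 0.94 / 57
Rate = 0.0165 mm/MGT

0.0165


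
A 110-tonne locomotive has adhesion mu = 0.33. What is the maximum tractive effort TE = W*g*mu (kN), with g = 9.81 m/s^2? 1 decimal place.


TE_max = W * g * mu
TE_max = 110 * 9.81 * 0.33
TE_max = 1079.1 * 0.33
TE_max = 356.1 kN

356.1


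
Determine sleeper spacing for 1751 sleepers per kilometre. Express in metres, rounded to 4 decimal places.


Spacing = 1000 m / number of sleepers
Spacing = 1000 / 1751
Spacing = 0.5711 m

0.5711


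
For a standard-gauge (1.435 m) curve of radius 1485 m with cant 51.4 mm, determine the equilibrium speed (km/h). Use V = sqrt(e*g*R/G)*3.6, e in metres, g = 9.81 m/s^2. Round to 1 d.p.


Convert cant: e = 51.4 mm = 0.0514 m
V_ms = sqrt(0.0514 * 9.81 * 1485 / 1.435)
V_ms = sqrt(521.803129) = 22.843 m/s
V = 22.843 * 3.6 = 82.2 km/h

82.2


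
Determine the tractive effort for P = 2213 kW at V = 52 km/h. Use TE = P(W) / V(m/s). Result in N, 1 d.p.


Convert: P = 2213 kW = 2213000 W
V = 52 / 3.6 = 14.4444 m/s
TE = 2213000 / 14.4444
TE = 153207.7 N

153207.7


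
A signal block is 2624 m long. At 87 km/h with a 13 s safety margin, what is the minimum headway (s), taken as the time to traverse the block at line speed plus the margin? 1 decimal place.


V = 87 / 3.6 = 24.1667 m/s
Block traversal time = 2624 / 24.1667 = 108.5793 s
Headway = 108.5793 + 13
Headway = 121.6 s

121.6


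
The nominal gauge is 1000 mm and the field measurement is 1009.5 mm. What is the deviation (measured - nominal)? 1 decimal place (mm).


Deviation = measured - nominal
Deviation = 1009.5 - 1000
Deviation = 9.5 mm

9.5


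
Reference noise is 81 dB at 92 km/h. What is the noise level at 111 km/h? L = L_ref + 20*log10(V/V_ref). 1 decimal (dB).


V/V_ref = 111 / 92 = 1.206522
log10(1.206522) = 0.081535
20 * 0.081535 = 1.6307
L = 81 + 1.6307 = 82.6 dB

82.6


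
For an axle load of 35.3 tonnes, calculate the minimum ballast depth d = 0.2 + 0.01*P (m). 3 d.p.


d = 0.2 + 0.01 * 35.3
d = 0.2 + 0.353
d = 0.553 m

0.553


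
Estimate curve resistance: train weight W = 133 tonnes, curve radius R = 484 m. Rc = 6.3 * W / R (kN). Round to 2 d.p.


Rc = 6.3 * W / R
Rc = 6.3 * 133 / 484
Rc = 837.9 / 484
Rc = 1.73 kN

1.73


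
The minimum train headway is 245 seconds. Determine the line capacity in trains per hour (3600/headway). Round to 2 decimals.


Capacity = 3600 / headway
Capacity = 3600 / 245
Capacity = 14.69 trains/hour

14.69


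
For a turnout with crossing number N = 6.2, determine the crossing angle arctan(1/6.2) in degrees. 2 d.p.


1/N = 1/6.2 = 0.16129
angle = arctan(0.16129) = 0.159913 rad
angle = 0.159913 * 180/pi = 9.16 degrees

9.16


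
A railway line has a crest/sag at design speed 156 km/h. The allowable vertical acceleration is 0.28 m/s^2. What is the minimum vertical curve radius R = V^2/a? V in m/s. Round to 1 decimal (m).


Convert speed: V = 156 / 3.6 = 43.3333 m/s
V^2 = 1877.7778 m^2/s^2
R_v = 1877.7778 / 0.28
R_v = 6706.3 m

6706.3


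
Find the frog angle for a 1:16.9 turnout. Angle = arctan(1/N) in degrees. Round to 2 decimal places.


1/N = 1/16.9 = 0.059172
angle = arctan(0.059172) = 0.059103 rad
angle = 0.059103 * 180/pi = 3.39 degrees

3.39


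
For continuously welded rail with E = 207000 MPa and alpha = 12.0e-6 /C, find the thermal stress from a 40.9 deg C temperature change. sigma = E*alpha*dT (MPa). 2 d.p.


sigma = E * alpha * dT
sigma = 207000 * 12.0e-6 * 40.9
sigma = 2.484 * 40.9
sigma = 101.60 MPa

101.60


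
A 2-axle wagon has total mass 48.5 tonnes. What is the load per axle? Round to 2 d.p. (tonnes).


Load per axle = total weight / number of axles
Load = 48.5 / 2
Load = 24.25 tonnes

24.25


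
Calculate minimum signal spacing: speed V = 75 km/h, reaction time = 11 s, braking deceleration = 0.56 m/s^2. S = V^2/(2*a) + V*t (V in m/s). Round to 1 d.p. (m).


V = 75 / 3.6 = 20.8333 m/s
Braking distance = 20.8333^2 / (2*0.56) = 387.5248 m
Sighting distance = 20.8333 * 11 = 229.1667 m
S = 387.5248 + 229.1667 = 616.7 m

616.7


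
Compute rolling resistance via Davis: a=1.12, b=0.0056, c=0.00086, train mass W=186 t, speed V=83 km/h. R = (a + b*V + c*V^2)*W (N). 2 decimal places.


b*V = 0.0056 * 83 = 0.4648
c*V^2 = 0.00086 * 6889 = 5.92454
R_per_t = 1.12 + 0.4648 + 5.92454 = 7.50934 N/t
R_total = 7.50934 * 186 = 1396.74 N

1396.74


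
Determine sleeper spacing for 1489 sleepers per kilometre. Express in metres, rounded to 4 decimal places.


Spacing = 1000 m / number of sleepers
Spacing = 1000 / 1489
Spacing = 0.6716 m

0.6716


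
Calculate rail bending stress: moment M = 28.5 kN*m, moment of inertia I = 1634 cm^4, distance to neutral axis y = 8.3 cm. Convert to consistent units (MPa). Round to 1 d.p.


Convert units:
M = 28.5 kN*m = 28500000 N*mm
y = 8.3 cm = 83 mm
I = 1634 cm^4 = 16340000 mm^4
sigma = 28500000 * 83 / 16340000
sigma = 144.8 MPa

144.8


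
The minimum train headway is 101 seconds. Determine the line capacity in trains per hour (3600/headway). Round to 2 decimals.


Capacity = 3600 / headway
Capacity = 3600 / 101
Capacity = 35.64 trains/hour

35.64


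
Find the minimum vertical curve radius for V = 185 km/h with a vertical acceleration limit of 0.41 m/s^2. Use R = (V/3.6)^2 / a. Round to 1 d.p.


Convert speed: V = 185 / 3.6 = 51.3889 m/s
V^2 = 2640.8179 m^2/s^2
R_v = 2640.8179 / 0.41
R_v = 6441.0 m

6441.0


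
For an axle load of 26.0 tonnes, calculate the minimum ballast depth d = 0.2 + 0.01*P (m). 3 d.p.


d = 0.2 + 0.01 * 26.0
d = 0.2 + 0.26
d = 0.460 m

0.460


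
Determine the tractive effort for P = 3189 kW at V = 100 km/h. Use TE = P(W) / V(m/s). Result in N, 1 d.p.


Convert: P = 3189 kW = 3189000 W
V = 100 / 3.6 = 27.7778 m/s
TE = 3189000 / 27.7778
TE = 114804.0 N

114804.0


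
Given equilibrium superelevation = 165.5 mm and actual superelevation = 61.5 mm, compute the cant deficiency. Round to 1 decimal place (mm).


Cant deficiency = equilibrium cant - actual cant
CD = 165.5 - 61.5
CD = 104.0 mm

104.0


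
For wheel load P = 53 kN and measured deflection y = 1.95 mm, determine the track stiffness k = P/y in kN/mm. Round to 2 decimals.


Track stiffness k = P / y
k = 53 / 1.95
k = 27.18 kN/mm

27.18


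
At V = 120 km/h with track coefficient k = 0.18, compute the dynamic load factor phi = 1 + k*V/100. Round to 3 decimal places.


phi = 1 + k * V / 100
phi = 1 + 0.18 * 120 / 100
phi = 1 + 0.216
phi = 1.216

1.216


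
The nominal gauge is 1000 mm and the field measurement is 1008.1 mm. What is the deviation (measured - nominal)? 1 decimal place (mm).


Deviation = measured - nominal
Deviation = 1008.1 - 1000
Deviation = 8.1 mm

8.1


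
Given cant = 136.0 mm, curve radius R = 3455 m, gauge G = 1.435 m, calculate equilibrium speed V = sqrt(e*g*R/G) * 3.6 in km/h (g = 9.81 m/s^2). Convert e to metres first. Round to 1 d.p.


Convert cant: e = 136.0 mm = 0.1360 m
V_ms = sqrt(0.1360 * 9.81 * 3455 / 1.435)
V_ms = sqrt(3212.21101) = 56.6764 m/s
V = 56.6764 * 3.6 = 204.0 km/h

204.0


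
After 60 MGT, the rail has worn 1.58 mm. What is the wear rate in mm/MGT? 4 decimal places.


Wear rate = total wear / cumulative tonnage
Rate = 1.58 / 60
Rate = 0.0263 mm/MGT

0.0263


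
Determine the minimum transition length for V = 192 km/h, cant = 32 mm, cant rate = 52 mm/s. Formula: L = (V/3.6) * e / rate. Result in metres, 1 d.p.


Convert speed: V = 192 / 3.6 = 53.3333 m/s
L = 53.3333 * 32 / 52
L = 1706.6667 / 52
L = 32.8 m

32.8


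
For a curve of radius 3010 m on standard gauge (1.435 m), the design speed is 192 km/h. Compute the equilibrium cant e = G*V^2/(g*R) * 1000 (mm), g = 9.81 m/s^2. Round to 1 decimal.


Convert speed: V = 192 / 3.6 = 53.3333 m/s
Apply formula: e = 1.435 * 53.3333^2 / (9.81 * 3010)
e = 1.435 * 2844.4444 / 29528.1
e = 0.138234 m = 138.2 mm

138.2


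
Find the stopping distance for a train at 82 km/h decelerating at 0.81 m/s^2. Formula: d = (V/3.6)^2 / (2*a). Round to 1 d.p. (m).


Convert speed: V = 82 / 3.6 = 22.7778 m/s
V^2 = 518.8272
d = 518.8272 / (2 * 0.81)
d = 518.8272 / 1.62
d = 320.3 m

320.3


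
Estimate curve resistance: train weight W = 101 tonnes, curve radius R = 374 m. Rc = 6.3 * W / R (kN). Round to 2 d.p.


Rc = 6.3 * W / R
Rc = 6.3 * 101 / 374
Rc = 636.3 / 374
Rc = 1.70 kN

1.70


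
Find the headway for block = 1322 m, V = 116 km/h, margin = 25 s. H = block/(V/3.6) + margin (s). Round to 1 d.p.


V = 116 / 3.6 = 32.2222 m/s
Block traversal time = 1322 / 32.2222 = 41.0276 s
Headway = 41.0276 + 25
Headway = 66.0 s

66.0


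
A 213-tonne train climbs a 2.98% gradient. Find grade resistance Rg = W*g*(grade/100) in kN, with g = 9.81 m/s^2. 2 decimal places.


Rg = W * 9.81 * grade / 100
Rg = 213 * 9.81 * 2.98 / 100
Rg = 2089.53 * 0.0298
Rg = 62.27 kN

62.27


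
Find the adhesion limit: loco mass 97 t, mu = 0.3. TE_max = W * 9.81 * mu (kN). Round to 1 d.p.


TE_max = W * g * mu
TE_max = 97 * 9.81 * 0.3
TE_max = 951.57 * 0.3
TE_max = 285.5 kN

285.5


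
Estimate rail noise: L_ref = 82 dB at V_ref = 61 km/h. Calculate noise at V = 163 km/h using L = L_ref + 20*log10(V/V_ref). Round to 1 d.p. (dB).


V/V_ref = 163 / 61 = 2.672131
log10(2.672131) = 0.426858
20 * 0.426858 = 8.5372
L = 82 + 8.5372 = 90.5 dB

90.5


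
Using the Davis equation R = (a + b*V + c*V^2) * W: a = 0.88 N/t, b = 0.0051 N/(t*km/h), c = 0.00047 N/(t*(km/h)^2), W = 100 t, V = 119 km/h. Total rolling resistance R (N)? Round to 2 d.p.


b*V = 0.0051 * 119 = 0.6069
c*V^2 = 0.00047 * 14161 = 6.65567
R_per_t = 0.88 + 0.6069 + 6.65567 = 8.14257 N/t
R_total = 8.14257 * 100 = 814.26 N

814.26


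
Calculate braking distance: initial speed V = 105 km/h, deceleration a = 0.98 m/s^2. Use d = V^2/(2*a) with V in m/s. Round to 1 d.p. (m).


Convert speed: V = 105 / 3.6 = 29.1667 m/s
V^2 = 850.6944
d = 850.6944 / (2 * 0.98)
d = 850.6944 / 1.96
d = 434.0 m

434.0


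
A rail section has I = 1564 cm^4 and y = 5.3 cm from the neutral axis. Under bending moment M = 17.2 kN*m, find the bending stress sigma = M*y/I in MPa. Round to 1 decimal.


Convert units:
M = 17.2 kN*m = 17200000 N*mm
y = 5.3 cm = 53 mm
I = 1564 cm^4 = 15640000 mm^4
sigma = 17200000 * 53 / 15640000
sigma = 58.3 MPa

58.3


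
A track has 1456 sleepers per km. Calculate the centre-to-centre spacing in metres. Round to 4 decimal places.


Spacing = 1000 m / number of sleepers
Spacing = 1000 / 1456
Spacing = 0.6868 m

0.6868


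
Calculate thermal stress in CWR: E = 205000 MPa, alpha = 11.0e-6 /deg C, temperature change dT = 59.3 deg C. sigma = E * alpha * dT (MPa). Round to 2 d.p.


sigma = E * alpha * dT
sigma = 205000 * 11.0e-6 * 59.3
sigma = 2.255 * 59.3
sigma = 133.72 MPa

133.72


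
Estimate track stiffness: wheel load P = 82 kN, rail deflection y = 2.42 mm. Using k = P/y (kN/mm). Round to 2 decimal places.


Track stiffness k = P / y
k = 82 / 2.42
k = 33.88 kN/mm

33.88


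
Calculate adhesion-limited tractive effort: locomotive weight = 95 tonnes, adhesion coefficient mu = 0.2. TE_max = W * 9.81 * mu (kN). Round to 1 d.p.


TE_max = W * g * mu
TE_max = 95 * 9.81 * 0.2
TE_max = 931.95 * 0.2
TE_max = 186.4 kN

186.4


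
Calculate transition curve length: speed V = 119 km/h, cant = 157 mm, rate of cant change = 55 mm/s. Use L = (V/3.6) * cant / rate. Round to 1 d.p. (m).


Convert speed: V = 119 / 3.6 = 33.0556 m/s
L = 33.0556 * 157 / 55
L = 5189.7222 / 55
L = 94.4 m

94.4


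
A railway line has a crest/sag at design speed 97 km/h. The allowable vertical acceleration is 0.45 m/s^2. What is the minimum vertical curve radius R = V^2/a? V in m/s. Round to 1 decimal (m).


Convert speed: V = 97 / 3.6 = 26.9444 m/s
V^2 = 726.0031 m^2/s^2
R_v = 726.0031 / 0.45
R_v = 1613.3 m

1613.3


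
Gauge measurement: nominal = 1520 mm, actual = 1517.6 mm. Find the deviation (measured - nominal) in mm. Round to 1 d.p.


Deviation = measured - nominal
Deviation = 1517.6 - 1520
Deviation = -2.4 mm

-2.4


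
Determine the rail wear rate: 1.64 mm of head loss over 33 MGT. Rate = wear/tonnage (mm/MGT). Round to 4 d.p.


Wear rate = total wear / cumulative tonnage
Rate = 1.64 / 33
Rate = 0.0497 mm/MGT

0.0497


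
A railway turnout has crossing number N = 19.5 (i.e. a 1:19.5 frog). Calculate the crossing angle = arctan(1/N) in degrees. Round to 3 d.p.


1/N = 1/19.5 = 0.051282
angle = arctan(0.051282) = 0.051237 rad
angle = 0.051237 * 180/pi = 2.936 degrees

2.936


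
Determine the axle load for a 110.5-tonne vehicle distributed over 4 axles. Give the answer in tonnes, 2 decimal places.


Load per axle = total weight / number of axles
Load = 110.5 / 4
Load = 27.63 tonnes

27.63


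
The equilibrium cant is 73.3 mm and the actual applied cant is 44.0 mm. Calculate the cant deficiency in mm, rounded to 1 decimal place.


Cant deficiency = equilibrium cant - actual cant
CD = 73.3 - 44.0
CD = 29.3 mm

29.3


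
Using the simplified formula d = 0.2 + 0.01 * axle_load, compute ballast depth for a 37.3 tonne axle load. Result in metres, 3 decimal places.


d = 0.2 + 0.01 * 37.3
d = 0.2 + 0.373
d = 0.573 m

0.573


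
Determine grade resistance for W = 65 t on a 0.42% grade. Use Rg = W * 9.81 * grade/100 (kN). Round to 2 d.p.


Rg = W * 9.81 * grade / 100
Rg = 65 * 9.81 * 0.42 / 100
Rg = 637.65 * 0.0042
Rg = 2.68 kN

2.68


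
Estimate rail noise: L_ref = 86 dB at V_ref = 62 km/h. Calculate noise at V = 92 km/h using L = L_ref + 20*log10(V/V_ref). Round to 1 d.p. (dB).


V/V_ref = 92 / 62 = 1.483871
log10(1.483871) = 0.171396
20 * 0.171396 = 3.4279
L = 86 + 3.4279 = 89.4 dB

89.4


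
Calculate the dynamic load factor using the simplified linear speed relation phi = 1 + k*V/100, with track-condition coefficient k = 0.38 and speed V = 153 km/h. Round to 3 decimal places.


phi = 1 + k * V / 100
phi = 1 + 0.38 * 153 / 100
phi = 1 + 0.5814
phi = 1.581

1.581


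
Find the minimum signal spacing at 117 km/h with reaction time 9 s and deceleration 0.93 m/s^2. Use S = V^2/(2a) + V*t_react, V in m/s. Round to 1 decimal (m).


V = 117 / 3.6 = 32.5 m/s
Braking distance = 32.5^2 / (2*0.93) = 567.8763 m
Sighting distance = 32.5 * 9 = 292.5 m
S = 567.8763 + 292.5 = 860.4 m

860.4


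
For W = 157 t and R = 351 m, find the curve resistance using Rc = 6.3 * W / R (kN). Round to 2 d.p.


Rc = 6.3 * W / R
Rc = 6.3 * 157 / 351
Rc = 989.1 / 351
Rc = 2.82 kN

2.82


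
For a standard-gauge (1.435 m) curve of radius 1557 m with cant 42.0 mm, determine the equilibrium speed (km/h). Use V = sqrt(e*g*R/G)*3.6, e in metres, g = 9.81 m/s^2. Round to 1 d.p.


Convert cant: e = 42.0 mm = 0.0420 m
V_ms = sqrt(0.0420 * 9.81 * 1557 / 1.435)
V_ms = sqrt(447.048878) = 21.1435 m/s
V = 21.1435 * 3.6 = 76.1 km/h

76.1


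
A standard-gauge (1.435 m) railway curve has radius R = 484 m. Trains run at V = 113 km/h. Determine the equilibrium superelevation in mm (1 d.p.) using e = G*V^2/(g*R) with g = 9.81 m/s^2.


Convert speed: V = 113 / 3.6 = 31.3889 m/s
Apply formula: e = 1.435 * 31.3889^2 / (9.81 * 484)
e = 1.435 * 985.2623 / 4748.04
e = 0.297776 m = 297.8 mm

297.8


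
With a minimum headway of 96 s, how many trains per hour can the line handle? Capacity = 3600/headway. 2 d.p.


Capacity = 3600 / headway
Capacity = 3600 / 96
Capacity = 37.50 trains/hour

37.50


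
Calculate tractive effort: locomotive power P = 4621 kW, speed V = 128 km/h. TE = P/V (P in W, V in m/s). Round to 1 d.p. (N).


Convert: P = 4621 kW = 4621000 W
V = 128 / 3.6 = 35.5556 m/s
TE = 4621000 / 35.5556
TE = 129965.6 N

129965.6


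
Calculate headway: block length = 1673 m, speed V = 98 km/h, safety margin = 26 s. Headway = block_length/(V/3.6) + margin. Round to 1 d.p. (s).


V = 98 / 3.6 = 27.2222 m/s
Block traversal time = 1673 / 27.2222 = 61.4571 s
Headway = 61.4571 + 26
Headway = 87.5 s

87.5


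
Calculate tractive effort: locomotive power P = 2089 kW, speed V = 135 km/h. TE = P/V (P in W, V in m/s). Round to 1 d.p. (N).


Convert: P = 2089 kW = 2089000 W
V = 135 / 3.6 = 37.5 m/s
TE = 2089000 / 37.5
TE = 55706.7 N

55706.7


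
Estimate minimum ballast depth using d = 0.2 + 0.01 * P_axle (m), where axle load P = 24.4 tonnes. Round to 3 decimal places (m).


d = 0.2 + 0.01 * 24.4
d = 0.2 + 0.244
d = 0.444 m

0.444


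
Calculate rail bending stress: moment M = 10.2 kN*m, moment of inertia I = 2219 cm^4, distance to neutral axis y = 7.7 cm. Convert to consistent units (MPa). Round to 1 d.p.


Convert units:
M = 10.2 kN*m = 10200000 N*mm
y = 7.7 cm = 77 mm
I = 2219 cm^4 = 22190000 mm^4
sigma = 10200000 * 77 / 22190000
sigma = 35.4 MPa

35.4


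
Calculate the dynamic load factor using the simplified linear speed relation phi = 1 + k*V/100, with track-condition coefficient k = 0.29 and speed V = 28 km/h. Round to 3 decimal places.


phi = 1 + k * V / 100
phi = 1 + 0.29 * 28 / 100
phi = 1 + 0.0812
phi = 1.081

1.081


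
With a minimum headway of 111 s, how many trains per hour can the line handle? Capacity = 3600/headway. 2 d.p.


Capacity = 3600 / headway
Capacity = 3600 / 111
Capacity = 32.43 trains/hour

32.43


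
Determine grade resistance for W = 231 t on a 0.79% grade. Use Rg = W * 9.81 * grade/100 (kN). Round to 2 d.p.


Rg = W * 9.81 * grade / 100
Rg = 231 * 9.81 * 0.79 / 100
Rg = 2266.11 * 0.0079
Rg = 17.90 kN

17.90


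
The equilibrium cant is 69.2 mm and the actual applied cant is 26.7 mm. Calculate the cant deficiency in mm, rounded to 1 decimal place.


Cant deficiency = equilibrium cant - actual cant
CD = 69.2 - 26.7
CD = 42.5 mm

42.5


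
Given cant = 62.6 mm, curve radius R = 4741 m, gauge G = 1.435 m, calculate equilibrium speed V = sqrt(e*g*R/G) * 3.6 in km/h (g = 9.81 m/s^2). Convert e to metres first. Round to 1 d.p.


Convert cant: e = 62.6 mm = 0.0626 m
V_ms = sqrt(0.0626 * 9.81 * 4741 / 1.435)
V_ms = sqrt(2028.903516) = 45.0434 m/s
V = 45.0434 * 3.6 = 162.2 km/h

162.2


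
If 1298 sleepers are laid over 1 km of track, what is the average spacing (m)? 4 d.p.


Spacing = 1000 m / number of sleepers
Spacing = 1000 / 1298
Spacing = 0.7704 m

0.7704


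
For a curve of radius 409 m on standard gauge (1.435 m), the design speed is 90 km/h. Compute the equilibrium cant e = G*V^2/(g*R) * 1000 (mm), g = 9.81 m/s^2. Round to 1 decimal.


Convert speed: V = 90 / 3.6 = 25.0 m/s
Apply formula: e = 1.435 * 25.0^2 / (9.81 * 409)
e = 1.435 * 625.0 / 4012.29
e = 0.223532 m = 223.5 mm

223.5


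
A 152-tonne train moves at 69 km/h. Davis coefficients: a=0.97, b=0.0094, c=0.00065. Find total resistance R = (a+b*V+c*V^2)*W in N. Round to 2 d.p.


b*V = 0.0094 * 69 = 0.6486
c*V^2 = 0.00065 * 4761 = 3.09465
R_per_t = 0.97 + 0.6486 + 3.09465 = 4.71325 N/t
R_total = 4.71325 * 152 = 716.41 N

716.41


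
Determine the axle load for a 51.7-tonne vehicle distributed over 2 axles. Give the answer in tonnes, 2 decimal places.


Load per axle = total weight / number of axles
Load = 51.7 / 2
Load = 25.85 tonnes

25.85


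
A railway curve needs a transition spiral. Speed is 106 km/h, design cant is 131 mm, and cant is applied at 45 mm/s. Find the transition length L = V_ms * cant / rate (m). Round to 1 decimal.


Convert speed: V = 106 / 3.6 = 29.4444 m/s
L = 29.4444 * 131 / 45
L = 3857.2222 / 45
L = 85.7 m

85.7


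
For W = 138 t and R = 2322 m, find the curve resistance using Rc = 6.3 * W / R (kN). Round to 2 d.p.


Rc = 6.3 * W / R
Rc = 6.3 * 138 / 2322
Rc = 869.4 / 2322
Rc = 0.37 kN

0.37


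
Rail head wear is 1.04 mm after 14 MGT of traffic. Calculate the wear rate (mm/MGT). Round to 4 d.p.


Wear rate = total wear / cumulative tonnage
Rate = 1.04 / 14
Rate = 0.0743 mm/MGT

0.0743


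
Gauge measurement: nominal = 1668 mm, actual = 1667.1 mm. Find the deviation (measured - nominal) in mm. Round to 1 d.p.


Deviation = measured - nominal
Deviation = 1667.1 - 1668
Deviation = -0.9 mm

-0.9


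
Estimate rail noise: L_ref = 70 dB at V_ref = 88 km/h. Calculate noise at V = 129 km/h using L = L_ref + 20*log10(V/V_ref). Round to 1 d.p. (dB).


V/V_ref = 129 / 88 = 1.465909
log10(1.465909) = 0.166107
20 * 0.166107 = 3.3221
L = 70 + 3.3221 = 73.3 dB

73.3


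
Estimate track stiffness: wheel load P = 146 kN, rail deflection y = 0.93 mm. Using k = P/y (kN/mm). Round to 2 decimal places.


Track stiffness k = P / y
k = 146 / 0.93
k = 156.99 kN/mm

156.99
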